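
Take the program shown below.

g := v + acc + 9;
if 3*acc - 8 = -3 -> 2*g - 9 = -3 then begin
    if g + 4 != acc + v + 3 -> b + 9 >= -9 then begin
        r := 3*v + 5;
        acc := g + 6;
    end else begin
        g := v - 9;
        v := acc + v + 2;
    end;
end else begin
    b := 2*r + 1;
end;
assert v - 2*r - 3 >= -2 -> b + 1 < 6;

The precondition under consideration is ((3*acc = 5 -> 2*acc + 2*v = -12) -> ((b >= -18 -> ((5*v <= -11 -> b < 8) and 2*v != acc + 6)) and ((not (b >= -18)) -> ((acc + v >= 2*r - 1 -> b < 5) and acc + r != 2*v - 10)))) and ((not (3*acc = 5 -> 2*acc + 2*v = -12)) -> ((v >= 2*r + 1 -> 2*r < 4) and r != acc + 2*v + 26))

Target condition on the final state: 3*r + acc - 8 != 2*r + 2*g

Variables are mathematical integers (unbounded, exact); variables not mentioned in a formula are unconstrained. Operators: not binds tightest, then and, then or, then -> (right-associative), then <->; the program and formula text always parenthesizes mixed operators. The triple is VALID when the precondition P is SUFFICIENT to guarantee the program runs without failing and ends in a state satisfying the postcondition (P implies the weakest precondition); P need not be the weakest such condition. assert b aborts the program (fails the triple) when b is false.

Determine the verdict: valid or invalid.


Working backward. After the program, the postcondition 3*r + acc - 8 != 2*r + 2*g must hold; in canonical form it is acc + r != 2*g + 8.
Before assert v - 2*r - 3 >= -2 -> b + 1 < 6: (v >= 2*r + 1 -> b < 5) and acc + r != 2*g + 8
Then branch requires ((g != acc + v - 1 -> b >= -18) -> ((5*v <= -11 -> b < 5) and 3*v != g - 3)) and ((not (g != acc + v - 1 -> b >= -18)) -> ((acc + v >= 2*r - 1 -> b < 5) and acc + r != 2*v - 10)); else branch requires (v >= 2*r + 1 -> 2*r < 4) and acc + r != 2*g + 8.
Before the if: ((3*acc = 5 -> 2*g = 6) -> (((g != acc + v - 1 -> b >= -18) -> ((5*v <= -11 -> b < 5) and 3*v != g - 3)) and ((not (g != acc + v - 1 -> b >= -18)) -> ((acc + v >= 2*r - 1 -> b < 5) and acc + r != 2*v - 10)))) and ((not (3*acc = 5 -> 2*g = 6)) -> ((v >= 2*r + 1 -> 2*r < 4) and acc + r != 2*g + 8))
Before g := v + acc + 9: ((3*acc = 5 -> 2*acc + 2*v = -12) -> ((b >= -18 -> ((5*v <= -11 -> b < 5) and 2*v != acc + 6)) and ((not (b >= -18)) -> ((acc + v >= 2*r - 1 -> b < 5) and acc + r != 2*v - 10)))) and ((not (3*acc = 5 -> 2*acc + 2*v = -12)) -> ((v >= 2*r + 1 -> 2*r < 4) and r != acc + 2*v + 26))
The weakest precondition is ((3*acc = 5 -> 2*acc + 2*v = -12) -> ((b >= -18 -> ((5*v <= -11 -> b < 5) and 2*v != acc + 6)) and ((not (b >= -18)) -> ((acc + v >= 2*r - 1 -> b < 5) and acc + r != 2*v - 10)))) and ((not (3*acc = 5 -> 2*acc + 2*v = -12)) -> ((v >= 2*r + 1 -> 2*r < 4) and r != acc + 2*v + 26)).
Check whether ((3*acc = 5 -> 2*acc + 2*v = -12) -> ((b >= -18 -> ((5*v <= -11 -> b < 8) and 2*v != acc + 6)) and ((not (b >= -18)) -> ((acc + v >= 2*r - 1 -> b < 5) and acc + r != 2*v - 10)))) and ((not (3*acc = 5 -> 2*acc + 2*v = -12)) -> ((v >= 2*r + 1 -> 2*r < 4) and r != acc + 2*v + 26)) implies it.
Countermodel: at the initial state acc = -11, b = 5, r = 0, v = -3, the precondition holds but the weakest precondition fails.
Answer: invalid


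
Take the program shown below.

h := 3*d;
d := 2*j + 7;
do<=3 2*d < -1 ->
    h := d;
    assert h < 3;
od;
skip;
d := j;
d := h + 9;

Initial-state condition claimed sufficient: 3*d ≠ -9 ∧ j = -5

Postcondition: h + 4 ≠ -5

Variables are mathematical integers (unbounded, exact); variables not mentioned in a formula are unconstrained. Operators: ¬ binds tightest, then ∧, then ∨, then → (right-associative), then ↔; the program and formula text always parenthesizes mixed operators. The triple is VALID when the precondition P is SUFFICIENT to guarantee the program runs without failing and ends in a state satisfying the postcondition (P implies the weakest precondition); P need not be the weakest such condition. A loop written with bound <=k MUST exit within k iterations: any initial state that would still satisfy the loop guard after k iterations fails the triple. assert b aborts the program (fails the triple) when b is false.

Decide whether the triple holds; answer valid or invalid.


Working backward. After the program, the postcondition h + 4 ≠ -5 must hold; in canonical form it is h ≠ -9.
Before d := h + 9: h ≠ -9
Before d := j: h ≠ -9
Before skip: h ≠ -9
Before the loop (bound <=3), unroll the exhaustion recursion (WP_0 = exit-now case; WP_j = one more guarded iteration, up to j = 3):
  WP_0: (¬(2*d < -1)) ∧ h ≠ -9
  WP_1: (2*d < -1 → (d < 3 ∧ (¬(2*d < -1)) ∧ d ≠ -9)) ∧ ((¬(2*d < -1)) → h ≠ -9)
  WP_2: (2*d < -1 → (d < 3 ∧ (2*d < -1 → (d < 3 ∧ (¬(2*d < -1)) ∧ d ≠ -9)) ∧ ((¬(2*d < -1)) → d ≠ -9))) ∧ ((¬(2*d < -1)) → h ≠ -9)
  WP_3: (2*d < -1 → (d < 3 ∧ (2*d < -1 → (d < 3 ∧ (2*d < -1 → (d < 3 ∧ (¬(2*d < -1)) ∧ d ≠ -9)) ∧ ((¬(2*d < -1)) → d ≠ -9))) ∧ ((¬(2*d < -1)) → d ≠ -9))) ∧ ((¬(2*d < -1)) → h ≠ -9)
So before the loop: (2*d < -1 → (d < 3 ∧ (2*d < -1 → (d < 3 ∧ (2*d < -1 → (d < 3 ∧ (¬(2*d < -1)) ∧ d ≠ -9)) ∧ ((¬(2*d < -1)) → d ≠ -9))) ∧ ((¬(2*d < -1)) → d ≠ -9))) ∧ ((¬(2*d < -1)) → h ≠ -9)
Before d := 2*j + 7: (4*j < -15 → (2*j < -4 ∧ (4*j < -15 → (2*j < -4 ∧ (4*j < -15 → (2*j < -4 ∧ (¬(4*j < -15)) ∧ 2*j ≠ -16)) ∧ ((¬(4*j < -15)) → 2*j ≠ -16))) ∧ ((¬(4*j < -15)) → 2*j ≠ -16))) ∧ ((¬(4*j < -15)) → h ≠ -9)
Before h := 3*d: (4*j < -15 → (2*j < -4 ∧ (4*j < -15 → (2*j < -4 ∧ (4*j < -15 → (2*j < -4 ∧ (¬(4*j < -15)) ∧ 2*j ≠ -16)) ∧ ((¬(4*j < -15)) → 2*j ≠ -16))) ∧ ((¬(4*j < -15)) → 2*j ≠ -16))) ∧ ((¬(4*j < -15)) → 3*d ≠ -9)
The weakest precondition is (4*j < -15 → (2*j < -4 ∧ (4*j < -15 → (2*j < -4 ∧ (4*j < -15 → (2*j < -4 ∧ (¬(4*j < -15)) ∧ 2*j ≠ -16)) ∧ ((¬(4*j < -15)) → 2*j ≠ -16))) ∧ ((¬(4*j < -15)) → 2*j ≠ -16))) ∧ ((¬(4*j < -15)) → 3*d ≠ -9).
Check whether 3*d ≠ -9 ∧ j = -5 implies it.
Countermodel: at the initial state d = -2, j = -5, the precondition holds but the weakest precondition fails.
Answer: invalid


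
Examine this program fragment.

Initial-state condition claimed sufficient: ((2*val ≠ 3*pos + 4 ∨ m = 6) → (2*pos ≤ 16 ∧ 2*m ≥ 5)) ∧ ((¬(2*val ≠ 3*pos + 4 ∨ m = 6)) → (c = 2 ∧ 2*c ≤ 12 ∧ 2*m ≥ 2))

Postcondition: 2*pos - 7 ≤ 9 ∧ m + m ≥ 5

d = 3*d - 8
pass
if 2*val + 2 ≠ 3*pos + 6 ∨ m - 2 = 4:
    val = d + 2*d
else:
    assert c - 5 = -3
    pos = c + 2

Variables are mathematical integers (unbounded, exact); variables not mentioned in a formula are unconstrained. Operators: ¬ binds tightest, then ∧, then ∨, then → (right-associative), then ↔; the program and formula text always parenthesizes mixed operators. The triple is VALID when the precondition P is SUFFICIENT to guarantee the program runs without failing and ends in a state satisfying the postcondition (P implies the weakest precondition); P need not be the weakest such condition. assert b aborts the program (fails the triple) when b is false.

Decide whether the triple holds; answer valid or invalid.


Working backward. After the program, the postcondition 2*pos - 7 ≤ 9 ∧ m + m ≥ 5 must hold; in canonical form it is 2*pos ≤ 16 ∧ 2*m ≥ 5.
Then branch requires 2*pos ≤ 16 ∧ 2*m ≥ 5; else branch requires c = 2 ∧ 2*c ≤ 12 ∧ 2*m ≥ 5.
Before the if: ((2*val ≠ 3*pos + 4 ∨ m = 6) → (2*pos ≤ 16 ∧ 2*m ≥ 5)) ∧ ((¬(2*val ≠ 3*pos + 4 ∨ m = 6)) → (c = 2 ∧ 2*c ≤ 12 ∧ 2*m ≥ 5))
Before skip: ((2*val ≠ 3*pos + 4 ∨ m = 6) → (2*pos ≤ 16 ∧ 2*m ≥ 5)) ∧ ((¬(2*val ≠ 3*pos + 4 ∨ m = 6)) → (c = 2 ∧ 2*c ≤ 12 ∧ 2*m ≥ 5))
Before d := 3*d - 8: ((2*val ≠ 3*pos + 4 ∨ m = 6) → (2*pos ≤ 16 ∧ 2*m ≥ 5)) ∧ ((¬(2*val ≠ 3*pos + 4 ∨ m = 6)) → (c = 2 ∧ 2*c ≤ 12 ∧ 2*m ≥ 5))
The weakest precondition is ((2*val ≠ 3*pos + 4 ∨ m = 6) → (2*pos ≤ 16 ∧ 2*m ≥ 5)) ∧ ((¬(2*val ≠ 3*pos + 4 ∨ m = 6)) → (c = 2 ∧ 2*c ≤ 12 ∧ 2*m ≥ 5)).
Check whether ((2*val ≠ 3*pos + 4 ∨ m = 6) → (2*pos ≤ 16 ∧ 2*m ≥ 5)) ∧ ((¬(2*val ≠ 3*pos + 4 ∨ m = 6)) → (c = 2 ∧ 2*c ≤ 12 ∧ 2*m ≥ 2)) implies it.
Countermodel: at the initial state c = 2, m = 1, pos = 0, val = 2, the precondition holds but the weakest precondition fails.
Answer: invalid


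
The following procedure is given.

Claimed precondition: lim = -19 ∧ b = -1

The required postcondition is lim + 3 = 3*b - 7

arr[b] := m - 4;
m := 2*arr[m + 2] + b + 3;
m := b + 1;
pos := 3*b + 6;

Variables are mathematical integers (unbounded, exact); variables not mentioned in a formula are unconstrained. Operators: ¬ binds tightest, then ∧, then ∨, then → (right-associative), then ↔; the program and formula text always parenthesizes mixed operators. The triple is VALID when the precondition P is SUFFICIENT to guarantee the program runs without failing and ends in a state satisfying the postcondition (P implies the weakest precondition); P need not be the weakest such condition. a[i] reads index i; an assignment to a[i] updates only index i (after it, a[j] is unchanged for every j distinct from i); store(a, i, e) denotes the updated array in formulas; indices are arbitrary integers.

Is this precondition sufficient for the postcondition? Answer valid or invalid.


Working backward. After the program, the postcondition lim + 3 = 3*b - 7 must hold; in canonical form it is lim = 3*b - 10.
Before pos := 3*b + 6: lim = 3*b - 10
Before m := b + 1: lim = 3*b - 10
Before m := 2*arr[m + 2] + b + 3: lim = 3*b - 10
Before arr[b] := m - 4: lim = 3*b - 10
The weakest precondition is lim = 3*b - 10.
Check whether lim = -19 ∧ b = -1 implies it.
Countermodel: at the initial state b = -1, lim = -19, the precondition holds but the weakest precondition fails.
Answer: invalid


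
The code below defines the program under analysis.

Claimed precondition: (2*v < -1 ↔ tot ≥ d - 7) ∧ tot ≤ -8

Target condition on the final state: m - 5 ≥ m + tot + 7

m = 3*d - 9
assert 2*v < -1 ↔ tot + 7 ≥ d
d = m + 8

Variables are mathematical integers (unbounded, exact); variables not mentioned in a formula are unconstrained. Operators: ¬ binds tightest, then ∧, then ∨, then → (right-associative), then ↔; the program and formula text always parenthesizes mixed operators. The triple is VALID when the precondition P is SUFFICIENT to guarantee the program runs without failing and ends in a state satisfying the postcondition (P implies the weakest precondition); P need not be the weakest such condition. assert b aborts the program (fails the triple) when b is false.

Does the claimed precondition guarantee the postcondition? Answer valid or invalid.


Working backward. After the program, the postcondition m - 5 ≥ m + tot + 7 must hold; in canonical form it is tot ≤ -12.
Before d := m + 8: tot ≤ -12
Before assert 2*v < -1 ↔ tot + 7 ≥ d: (2*v < -1 ↔ tot ≥ d - 7) ∧ tot ≤ -12
Before m := 3*d - 9: (2*v < -1 ↔ tot ≥ d - 7) ∧ tot ≤ -12
The weakest precondition is (2*v < -1 ↔ tot ≥ d - 7) ∧ tot ≤ -12.
Check whether (2*v < -1 ↔ tot ≥ d - 7) ∧ tot ≤ -8 implies it.
Countermodel: at the initial state d = -3, tot = -11, v = 0, the precondition holds but the weakest precondition fails.
Answer: invalid


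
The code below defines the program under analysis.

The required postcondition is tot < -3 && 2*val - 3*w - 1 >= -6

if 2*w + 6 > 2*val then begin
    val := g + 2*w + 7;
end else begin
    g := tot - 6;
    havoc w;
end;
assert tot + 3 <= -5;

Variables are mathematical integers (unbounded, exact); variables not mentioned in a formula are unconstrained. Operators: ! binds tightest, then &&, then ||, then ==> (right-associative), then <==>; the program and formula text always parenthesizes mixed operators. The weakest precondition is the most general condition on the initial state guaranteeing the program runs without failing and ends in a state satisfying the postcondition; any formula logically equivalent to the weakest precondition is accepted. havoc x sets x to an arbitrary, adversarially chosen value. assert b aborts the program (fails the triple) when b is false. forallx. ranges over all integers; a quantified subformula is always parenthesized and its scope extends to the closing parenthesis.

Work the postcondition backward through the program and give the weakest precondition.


Working backward. After the program, the postcondition tot < -3 && 2*val - 3*w - 1 >= -6 must hold; in canonical form it is tot < -3 && 2*val >= 3*w - 5.
Before assert tot + 3 <= -5: tot <= -8 && tot < -3 && 2*val >= 3*w - 5
Then branch requires tot <= -8 && tot < -3 && 2*g + w >= -19; else branch requires forall w_1. (tot <= -8 && tot < -3 && 2*val >= 3*w_1 - 5).
Before the if: (2*w > 2*val - 6 ==> (tot <= -8 && tot < -3 && 2*g + w >= -19)) && ((!(2*w > 2*val - 6)) ==> (forall w_1. (tot <= -8 && tot < -3 && 2*val >= 3*w_1 - 5)))
Answer: WP = (2*w > 2*val - 6 ==> (tot <= -8 && tot < -3 && 2*g + w >= -19)) && ((!(2*w > 2*val - 6)) ==> (forall w_1. (tot <= -8 && tot < -3 && 2*val >= 3*w_1 - 5)))


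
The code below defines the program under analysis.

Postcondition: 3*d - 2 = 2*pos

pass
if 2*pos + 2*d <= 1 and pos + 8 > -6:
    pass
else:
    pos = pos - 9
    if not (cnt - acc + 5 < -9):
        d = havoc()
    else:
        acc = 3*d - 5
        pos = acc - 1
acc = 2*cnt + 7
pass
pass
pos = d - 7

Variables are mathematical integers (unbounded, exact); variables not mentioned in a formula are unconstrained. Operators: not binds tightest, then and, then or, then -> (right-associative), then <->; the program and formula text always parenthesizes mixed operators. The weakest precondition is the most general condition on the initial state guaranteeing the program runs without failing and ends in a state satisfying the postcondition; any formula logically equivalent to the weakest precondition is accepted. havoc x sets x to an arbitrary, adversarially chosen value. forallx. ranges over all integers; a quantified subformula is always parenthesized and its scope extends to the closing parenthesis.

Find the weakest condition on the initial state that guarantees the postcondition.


Working backward. After the program, the postcondition 3*d - 2 = 2*pos must hold; in canonical form it is 3*d = 2*pos + 2.
Before pos := d - 7: d = -12
Before skip: d = -12
Before skip: d = -12
Before acc := 2*cnt + 7: d = -12
Then branch requires d = -12; else branch requires ((not (cnt < acc - 14)) -> (forall d_1. d_1 = -12)) and (cnt < acc - 14 -> d = -12).
Before the if: ((2*d + 2*pos <= 1 and pos > -14) -> d = -12) and ((not (2*d + 2*pos <= 1 and pos > -14)) -> (((not (cnt < acc - 14)) -> (forall d_1. d_1 = -12)) and (cnt < acc - 14 -> d = -12)))
Before skip: ((2*d + 2*pos <= 1 and pos > -14) -> d = -12) and ((not (2*d + 2*pos <= 1 and pos > -14)) -> (((not (cnt < acc - 14)) -> (forall d_1. d_1 = -12)) and (cnt < acc - 14 -> d = -12)))
Answer: WP = ((2*d + 2*pos <= 1 and pos > -14) -> d = -12) and ((not (2*d + 2*pos <= 1 and pos > -14)) -> (((not (cnt < acc - 14)) -> (forall d_1. d_1 = -12)) and (cnt < acc - 14 -> d = -12)))


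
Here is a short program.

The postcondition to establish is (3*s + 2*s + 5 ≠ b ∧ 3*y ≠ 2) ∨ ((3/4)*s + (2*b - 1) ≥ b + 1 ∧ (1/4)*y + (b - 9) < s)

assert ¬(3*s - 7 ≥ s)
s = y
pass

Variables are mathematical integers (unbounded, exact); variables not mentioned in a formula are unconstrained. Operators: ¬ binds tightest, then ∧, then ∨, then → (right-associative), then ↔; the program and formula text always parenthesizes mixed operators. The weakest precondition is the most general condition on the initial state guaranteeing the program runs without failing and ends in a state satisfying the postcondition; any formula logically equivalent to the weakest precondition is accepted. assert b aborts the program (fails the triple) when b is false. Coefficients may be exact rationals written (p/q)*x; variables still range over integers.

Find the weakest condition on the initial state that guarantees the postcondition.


Working backward. After the program, the postcondition (3*s + 2*s + 5 ≠ b ∧ 3*y ≠ 2) ∨ ((3/4)*s + (2*b - 1) ≥ b + 1 ∧ (1/4)*y + (b - 9) < s) must hold; in canonical form it is (5*s ≠ b - 5 ∧ 3*y ≠ 2) ∨ (b + (3/4)*s ≥ 2 ∧ b + (1/4)*y < s + 9).
Before skip: (5*s ≠ b - 5 ∧ 3*y ≠ 2) ∨ (b + (3/4)*s ≥ 2 ∧ b + (1/4)*y < s + 9)
Before s := y: (5*y ≠ b - 5 ∧ 3*y ≠ 2) ∨ (b + (3/4)*y ≥ 2 ∧ b < (3/4)*y + 9)
Before assert ¬(3*s - 7 ≥ s): (¬(2*s ≥ 7)) ∧ ((5*y ≠ b - 5 ∧ 3*y ≠ 2) ∨ (b + (3/4)*y ≥ 2 ∧ b < (3/4)*y + 9))
Answer: WP = (¬(2*s ≥ 7)) ∧ ((5*y ≠ b - 5 ∧ 3*y ≠ 2) ∨ (b + (3/4)*y ≥ 2 ∧ b < (3/4)*y + 9))


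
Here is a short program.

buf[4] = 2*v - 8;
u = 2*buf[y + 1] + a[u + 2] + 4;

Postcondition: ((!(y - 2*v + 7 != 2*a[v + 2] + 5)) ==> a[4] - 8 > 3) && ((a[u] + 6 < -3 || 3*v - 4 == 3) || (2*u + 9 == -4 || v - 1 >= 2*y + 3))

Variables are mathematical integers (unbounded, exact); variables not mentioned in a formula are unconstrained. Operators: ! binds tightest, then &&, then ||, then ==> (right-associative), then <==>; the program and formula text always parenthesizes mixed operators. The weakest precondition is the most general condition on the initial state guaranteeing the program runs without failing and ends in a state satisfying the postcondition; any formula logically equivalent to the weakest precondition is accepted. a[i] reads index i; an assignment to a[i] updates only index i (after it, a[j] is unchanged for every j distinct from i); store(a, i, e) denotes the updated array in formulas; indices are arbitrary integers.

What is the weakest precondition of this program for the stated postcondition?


Working backward. After the program, the postcondition ((!(y - 2*v + 7 != 2*a[v + 2] + 5)) ==> a[4] - 8 > 3) && ((a[u] + 6 < -3 || 3*v - 4 == 3) || (2*u + 9 == -4 || v - 1 >= 2*y + 3)) must hold; in canonical form it is ((!(y != 2*a[v + 2] + 2*v - 2)) ==> a[4] > 11) && (a[u] < -9 || 3*v == 7 || 2*u == -13 || v >= 2*y + 4).
Before u := 2*buf[y + 1] + a[u + 2] + 4: ((!(y != 2*a[v + 2] + 2*v - 2)) ==> a[4] > 11) && (a[a[u + 2] + 2*buf[y + 1] + 4] < -9 || 3*v == 7 || 2*a[u + 2] + 4*buf[y + 1] == -21 || v >= 2*y + 4)
Before buf[4] := 2*v - 8: ((!(y != 2*a[v + 2] + 2*v - 2)) ==> a[4] > 11) && (a[a[u + 2] + 2*store(buf, 4, 2*v - 8)[y + 1] + 4] < -9 || 3*v == 7 || 2*a[u + 2] + 4*store(buf, 4, 2*v - 8)[y + 1] == -21 || v >= 2*y + 4)
Answer: WP = ((!(y != 2*a[v + 2] + 2*v - 2)) ==> a[4] > 11) && (a[a[u + 2] + 2*store(buf, 4, 2*v - 8)[y + 1] + 4] < -9 || 3*v == 7 || 2*a[u + 2] + 4*store(buf, 4, 2*v - 8)[y + 1] == -21 || v >= 2*y + 4)


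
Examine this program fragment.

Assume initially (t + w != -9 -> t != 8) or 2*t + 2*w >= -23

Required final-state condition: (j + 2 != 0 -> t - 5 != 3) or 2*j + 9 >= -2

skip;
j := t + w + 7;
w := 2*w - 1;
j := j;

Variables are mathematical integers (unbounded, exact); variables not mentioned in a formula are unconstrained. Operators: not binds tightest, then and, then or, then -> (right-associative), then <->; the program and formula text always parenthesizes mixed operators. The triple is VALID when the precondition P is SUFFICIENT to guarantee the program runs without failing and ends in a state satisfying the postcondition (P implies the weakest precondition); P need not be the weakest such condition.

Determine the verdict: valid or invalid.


Working backward. After the program, the postcondition (j + 2 != 0 -> t - 5 != 3) or 2*j + 9 >= -2 must hold; in canonical form it is (j != -2 -> t != 8) or 2*j >= -11.
Before j := j: (j != -2 -> t != 8) or 2*j >= -11
Before w := 2*w - 1: (j != -2 -> t != 8) or 2*j >= -11
Before j := t + w + 7: (t + w != -9 -> t != 8) or 2*t + 2*w >= -25
Before skip: (t + w != -9 -> t != 8) or 2*t + 2*w >= -25
The weakest precondition is (t + w != -9 -> t != 8) or 2*t + 2*w >= -25.
Check whether (t + w != -9 -> t != 8) or 2*t + 2*w >= -23 implies it.
Every state satisfying the precondition satisfies the weakest precondition: the implication holds.
Answer: valid


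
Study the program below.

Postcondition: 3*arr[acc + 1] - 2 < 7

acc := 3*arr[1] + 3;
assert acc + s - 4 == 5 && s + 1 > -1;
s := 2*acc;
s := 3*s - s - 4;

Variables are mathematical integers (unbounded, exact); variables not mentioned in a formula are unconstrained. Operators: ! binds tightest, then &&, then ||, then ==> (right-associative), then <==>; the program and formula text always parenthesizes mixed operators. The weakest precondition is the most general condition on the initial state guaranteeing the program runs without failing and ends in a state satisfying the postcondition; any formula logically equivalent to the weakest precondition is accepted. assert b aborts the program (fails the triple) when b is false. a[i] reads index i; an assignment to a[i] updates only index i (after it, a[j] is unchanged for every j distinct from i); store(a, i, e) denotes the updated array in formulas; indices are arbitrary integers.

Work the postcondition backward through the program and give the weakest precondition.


Working backward. After the program, the postcondition 3*arr[acc + 1] - 2 < 7 must hold; in canonical form it is 3*arr[acc + 1] < 9.
Before s := 3*s - s - 4: 3*arr[acc + 1] < 9
Before s := 2*acc: 3*arr[acc + 1] < 9
Before assert acc + s - 4 == 5 && s + 1 > -1: acc + s == 9 && s > -2 && 3*arr[acc + 1] < 9
Before acc := 3*arr[1] + 3: 3*arr[1] + s == 6 && s > -2 && 3*arr[3*arr[1] + 4] < 9
Answer: WP = 3*arr[1] + s == 6 && s > -2 && 3*arr[3*arr[1] + 4] < 9


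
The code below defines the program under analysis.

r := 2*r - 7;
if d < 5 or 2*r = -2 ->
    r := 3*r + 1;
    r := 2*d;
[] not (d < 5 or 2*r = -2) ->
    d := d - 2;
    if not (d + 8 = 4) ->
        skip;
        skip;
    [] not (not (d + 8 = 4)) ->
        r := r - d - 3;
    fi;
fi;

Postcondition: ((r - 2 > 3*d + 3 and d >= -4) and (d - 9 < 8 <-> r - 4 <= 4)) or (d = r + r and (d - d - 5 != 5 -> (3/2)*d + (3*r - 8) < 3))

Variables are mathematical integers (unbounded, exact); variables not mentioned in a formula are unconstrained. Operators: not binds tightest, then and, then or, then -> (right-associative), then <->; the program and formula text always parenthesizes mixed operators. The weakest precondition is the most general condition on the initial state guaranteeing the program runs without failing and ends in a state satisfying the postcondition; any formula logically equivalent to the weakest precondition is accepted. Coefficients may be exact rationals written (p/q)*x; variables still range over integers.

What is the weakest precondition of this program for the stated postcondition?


Working backward. After the program, the postcondition ((r - 2 > 3*d + 3 and d >= -4) and (d - 9 < 8 <-> r - 4 <= 4)) or (d = r + r and (d - d - 5 != 5 -> (3/2)*d + (3*r - 8) < 3)) must hold; in canonical form it is (r > 3*d + 5 and d >= -4 and (d < 17 <-> r <= 8)) or (d = 2*r and (3/2)*d + 3*r < 11).
Then branch requires (d < -5 and d >= -4 and (d < 17 <-> 2*d <= 8)) or (3*d = 0 and (15/2)*d < 11); else branch requires ((not (d = -2)) -> ((r > 3*d - 1 and d >= -2 and (d < 19 <-> r <= 8)) or (d = 2*r + 2 and (3/2)*d + 3*r < 14))) and (d = -2 -> ((r > 4*d and d >= -2 and (d < 19 <-> r <= d + 9)) or (3*d = 2*r and 3*r < (3/2)*d + 17))).
Before the if: ((d < 5 or 2*r = -2) -> ((d < -5 and d >= -4 and (d < 17 <-> 2*d <= 8)) or (3*d = 0 and (15/2)*d < 11))) and ((not (d < 5 or 2*r = -2)) -> (((not (d = -2)) -> ((r > 3*d - 1 and d >= -2 and (d < 19 <-> r <= 8)) or (d = 2*r + 2 and (3/2)*d + 3*r < 14))) and (d = -2 -> ((r > 4*d and d >= -2 and (d < 19 <-> r <= d + 9)) or (3*d = 2*r and 3*r < (3/2)*d + 17)))))
Before r := 2*r - 7: ((d < 5 or 4*r = 12) -> ((d < -5 and d >= -4 and (d < 17 <-> 2*d <= 8)) or (3*d = 0 and (15/2)*d < 11))) and ((not (d < 5 or 4*r = 12)) -> (((not (d = -2)) -> ((2*r > 3*d + 6 and d >= -2 and (d < 19 <-> 2*r <= 15)) or (d = 4*r - 12 and (3/2)*d + 6*r < 35))) and (d = -2 -> ((2*r > 4*d + 7 and d >= -2 and (d < 19 <-> 2*r <= d + 16)) or (3*d = 4*r - 14 and 6*r < (3/2)*d + 38)))))
Answer: WP = ((d < 5 or 4*r = 12) -> ((d < -5 and d >= -4 and (d < 17 <-> 2*d <= 8)) or (3*d = 0 and (15/2)*d < 11))) and ((not (d < 5 or 4*r = 12)) -> (((not (d = -2)) -> ((2*r > 3*d + 6 and d >= -2 and (d < 19 <-> 2*r <= 15)) or (d = 4*r - 12 and (3/2)*d + 6*r < 35))) and (d = -2 -> ((2*r > 4*d + 7 and d >= -2 and (d < 19 <-> 2*r <= d + 16)) or (3*d = 4*r - 14 and 6*r < (3/2)*d + 38)))))


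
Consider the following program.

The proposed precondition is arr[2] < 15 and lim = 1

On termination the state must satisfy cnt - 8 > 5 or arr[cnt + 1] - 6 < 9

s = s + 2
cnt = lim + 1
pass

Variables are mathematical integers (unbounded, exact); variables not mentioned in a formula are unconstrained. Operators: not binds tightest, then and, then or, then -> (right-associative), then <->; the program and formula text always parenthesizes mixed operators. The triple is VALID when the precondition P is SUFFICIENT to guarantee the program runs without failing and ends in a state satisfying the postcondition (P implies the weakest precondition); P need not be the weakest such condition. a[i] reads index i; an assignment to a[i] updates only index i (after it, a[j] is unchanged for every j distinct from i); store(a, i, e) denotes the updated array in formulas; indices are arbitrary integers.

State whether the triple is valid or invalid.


Working backward. After the program, the postcondition cnt - 8 > 5 or arr[cnt + 1] - 6 < 9 must hold; in canonical form it is cnt > 13 or arr[cnt + 1] < 15.
Before skip: cnt > 13 or arr[cnt + 1] < 15
Before cnt := lim + 1: lim > 12 or arr[lim + 2] < 15
Before s := s + 2: lim > 12 or arr[lim + 2] < 15
The weakest precondition is lim > 12 or arr[lim + 2] < 15.
Check whether arr[2] < 15 and lim = 1 implies it.
Countermodel: at the initial state arr = {[2] = 0, [3] = 15, elsewhere 15}, lim = 1, the precondition holds but the weakest precondition fails.
Answer: invalid


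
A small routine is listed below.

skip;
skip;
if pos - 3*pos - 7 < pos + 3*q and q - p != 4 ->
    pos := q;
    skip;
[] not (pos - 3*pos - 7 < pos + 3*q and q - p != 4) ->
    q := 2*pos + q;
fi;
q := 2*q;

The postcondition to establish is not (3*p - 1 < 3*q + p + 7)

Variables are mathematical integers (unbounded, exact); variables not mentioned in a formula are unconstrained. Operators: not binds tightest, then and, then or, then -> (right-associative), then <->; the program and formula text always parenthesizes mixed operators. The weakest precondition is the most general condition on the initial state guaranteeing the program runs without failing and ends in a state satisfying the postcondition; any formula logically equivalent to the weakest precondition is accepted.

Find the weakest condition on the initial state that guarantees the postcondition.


Working backward. After the program, the postcondition not (3*p - 1 < 3*q + p + 7) must hold; in canonical form it is not (2*p < 3*q + 8).
Before q := 2*q: not (2*p < 6*q + 8)
Then branch requires not (2*p < 6*q + 8); else branch requires not (2*p < 12*pos + 6*q + 8).
Before the if: ((3*pos + 3*q > -7 and q != p + 4) -> (not (2*p < 6*q + 8))) and ((not (3*pos + 3*q > -7 and q != p + 4)) -> (not (2*p < 12*pos + 6*q + 8)))
Before skip: ((3*pos + 3*q > -7 and q != p + 4) -> (not (2*p < 6*q + 8))) and ((not (3*pos + 3*q > -7 and q != p + 4)) -> (not (2*p < 12*pos + 6*q + 8)))
Before skip: ((3*pos + 3*q > -7 and q != p + 4) -> (not (2*p < 6*q + 8))) and ((not (3*pos + 3*q > -7 and q != p + 4)) -> (not (2*p < 12*pos + 6*q + 8)))
Answer: WP = ((3*pos + 3*q > -7 and q != p + 4) -> (not (2*p < 6*q + 8))) and ((not (3*pos + 3*q > -7 and q != p + 4)) -> (not (2*p < 12*pos + 6*q + 8)))


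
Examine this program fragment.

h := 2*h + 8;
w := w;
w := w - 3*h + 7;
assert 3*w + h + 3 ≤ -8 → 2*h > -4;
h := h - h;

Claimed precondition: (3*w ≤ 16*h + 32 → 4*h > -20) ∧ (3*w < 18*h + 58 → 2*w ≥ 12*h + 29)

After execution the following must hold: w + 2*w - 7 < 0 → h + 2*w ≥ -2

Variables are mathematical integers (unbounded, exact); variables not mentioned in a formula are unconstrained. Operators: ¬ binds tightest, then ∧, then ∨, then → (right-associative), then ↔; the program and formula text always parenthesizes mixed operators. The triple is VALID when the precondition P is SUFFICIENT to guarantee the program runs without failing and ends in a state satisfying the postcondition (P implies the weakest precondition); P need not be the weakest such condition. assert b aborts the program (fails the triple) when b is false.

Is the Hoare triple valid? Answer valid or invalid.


Working backward. After the program, the postcondition w + 2*w - 7 < 0 → h + 2*w ≥ -2 must hold; in canonical form it is 3*w < 7 → h + 2*w ≥ -2.
Before h := h - h: 3*w < 7 → 2*w ≥ -2
Before assert 3*w + h + 3 ≤ -8 → 2*h > -4: (h + 3*w ≤ -11 → 2*h > -4) ∧ (3*w < 7 → 2*w ≥ -2)
Before w := w - 3*h + 7: (3*w ≤ 8*h - 32 → 2*h > -4) ∧ (3*w < 9*h - 14 → 2*w ≥ 6*h - 16)
Before w := w: (3*w ≤ 8*h - 32 → 2*h > -4) ∧ (3*w < 9*h - 14 → 2*w ≥ 6*h - 16)
Before h := 2*h + 8: (3*w ≤ 16*h + 32 → 4*h > -20) ∧ (3*w < 18*h + 58 → 2*w ≥ 12*h + 32)
The weakest precondition is (3*w ≤ 16*h + 32 → 4*h > -20) ∧ (3*w < 18*h + 58 → 2*w ≥ 12*h + 32).
Check whether (3*w ≤ 16*h + 32 → 4*h > -20) ∧ (3*w < 18*h + 58 → 2*w ≥ 12*h + 29) implies it.
Countermodel: at the initial state h = -2, w = 3, the precondition holds but the weakest precondition fails.
Answer: invalid


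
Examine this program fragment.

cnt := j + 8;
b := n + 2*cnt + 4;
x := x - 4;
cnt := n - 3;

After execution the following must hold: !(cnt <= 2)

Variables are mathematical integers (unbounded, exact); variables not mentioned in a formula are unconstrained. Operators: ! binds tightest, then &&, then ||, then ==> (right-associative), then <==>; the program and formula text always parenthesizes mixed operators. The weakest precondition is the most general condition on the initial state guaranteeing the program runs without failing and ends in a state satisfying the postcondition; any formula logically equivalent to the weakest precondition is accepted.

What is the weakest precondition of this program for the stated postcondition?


Working backward. After the program, !(cnt <= 2) must hold.
Before cnt := n - 3: !(n <= 5)
Before x := x - 4: !(n <= 5)
Before b := n + 2*cnt + 4: !(n <= 5)
Before cnt := j + 8: !(n <= 5)
Answer: WP = !(n <= 5)


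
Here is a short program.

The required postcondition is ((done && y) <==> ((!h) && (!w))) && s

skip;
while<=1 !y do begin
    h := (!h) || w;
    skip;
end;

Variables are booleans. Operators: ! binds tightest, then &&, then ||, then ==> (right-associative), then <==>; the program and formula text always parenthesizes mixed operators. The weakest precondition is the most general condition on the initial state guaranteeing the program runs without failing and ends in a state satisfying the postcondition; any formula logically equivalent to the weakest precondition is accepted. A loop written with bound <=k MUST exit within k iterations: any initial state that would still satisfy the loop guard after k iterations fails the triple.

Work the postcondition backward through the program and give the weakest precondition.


Working backward. After the program, ((done && y) <==> ((!h) && (!w))) && s must hold.
Before the loop (bound <=1), unroll the exhaustion recursion (WP_0 = exit-now case; WP_j = one more guarded iteration, up to j = 1):
  WP_0: y && ((done && y) <==> ((!h) && (!w))) && s
  WP_1: ((!y) ==> (y && ((done && y) <==> ((!((!h) || w)) && (!w))) && s)) && (y ==> (((done && y) <==> ((!h) && (!w))) && s))
So before the loop: ((!y) ==> (y && ((done && y) <==> ((!((!h) || w)) && (!w))) && s)) && (y ==> (((done && y) <==> ((!h) && (!w))) && s))
Before skip: ((!y) ==> (y && ((done && y) <==> ((!((!h) || w)) && (!w))) && s)) && (y ==> (((done && y) <==> ((!h) && (!w))) && s))
Answer: WP = ((!y) ==> (y && ((done && y) <==> ((!((!h) || w)) && (!w))) && s)) && (y ==> (((done && y) <==> ((!h) && (!w))) && s))


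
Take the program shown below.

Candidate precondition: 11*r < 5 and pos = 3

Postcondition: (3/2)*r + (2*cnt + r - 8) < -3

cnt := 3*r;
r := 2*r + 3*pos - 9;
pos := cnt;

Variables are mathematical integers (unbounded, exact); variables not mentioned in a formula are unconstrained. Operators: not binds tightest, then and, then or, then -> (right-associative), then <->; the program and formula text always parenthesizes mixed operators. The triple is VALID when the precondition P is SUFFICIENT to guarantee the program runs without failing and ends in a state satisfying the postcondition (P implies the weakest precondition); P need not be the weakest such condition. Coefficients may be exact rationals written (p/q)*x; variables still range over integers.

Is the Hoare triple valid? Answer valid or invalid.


Working backward. After the program, the postcondition (3/2)*r + (2*cnt + r - 8) < -3 must hold; in canonical form it is 2*cnt + (5/2)*r < 5.
Before pos := cnt: 2*cnt + (5/2)*r < 5
Before r := 2*r + 3*pos - 9: 2*cnt + (15/2)*pos + 5*r < 55/2
Before cnt := 3*r: (15/2)*pos + 11*r < 55/2
The weakest precondition is (15/2)*pos + 11*r < 55/2.
Check whether 11*r < 5 and pos = 3 implies it.
Every state satisfying the precondition satisfies the weakest precondition: the implication holds.
Answer: valid


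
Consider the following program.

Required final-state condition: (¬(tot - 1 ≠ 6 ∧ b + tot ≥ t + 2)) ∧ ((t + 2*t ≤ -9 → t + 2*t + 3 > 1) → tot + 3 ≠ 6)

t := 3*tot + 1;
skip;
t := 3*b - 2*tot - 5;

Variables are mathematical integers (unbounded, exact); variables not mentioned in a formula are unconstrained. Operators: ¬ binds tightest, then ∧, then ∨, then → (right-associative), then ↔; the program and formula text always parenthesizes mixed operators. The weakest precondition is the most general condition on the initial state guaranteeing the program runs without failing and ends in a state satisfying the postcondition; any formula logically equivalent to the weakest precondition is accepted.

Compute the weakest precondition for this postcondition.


Working backward. After the program, the postcondition (¬(tot - 1 ≠ 6 ∧ b + tot ≥ t + 2)) ∧ ((t + 2*t ≤ -9 → t + 2*t + 3 > 1) → tot + 3 ≠ 6) must hold; in canonical form it is (¬(tot ≠ 7 ∧ b + tot ≥ t + 2)) ∧ ((3*t ≤ -9 → 3*t > -2) → tot ≠ 3).
Before t := 3*b - 2*tot - 5: (¬(tot ≠ 7 ∧ 3*tot ≥ 2*b - 3)) ∧ ((9*b ≤ 6*tot + 6 → 9*b > 6*tot + 13) → tot ≠ 3)
Before skip: (¬(tot ≠ 7 ∧ 3*tot ≥ 2*b - 3)) ∧ ((9*b ≤ 6*tot + 6 → 9*b > 6*tot + 13) → tot ≠ 3)
Before t := 3*tot + 1: (¬(tot ≠ 7 ∧ 3*tot ≥ 2*b - 3)) ∧ ((9*b ≤ 6*tot + 6 → 9*b > 6*tot + 13) → tot ≠ 3)
Answer: WP = (¬(tot ≠ 7 ∧ 3*tot ≥ 2*b - 3)) ∧ ((9*b ≤ 6*tot + 6 → 9*b > 6*tot + 13) → tot ≠ 3)


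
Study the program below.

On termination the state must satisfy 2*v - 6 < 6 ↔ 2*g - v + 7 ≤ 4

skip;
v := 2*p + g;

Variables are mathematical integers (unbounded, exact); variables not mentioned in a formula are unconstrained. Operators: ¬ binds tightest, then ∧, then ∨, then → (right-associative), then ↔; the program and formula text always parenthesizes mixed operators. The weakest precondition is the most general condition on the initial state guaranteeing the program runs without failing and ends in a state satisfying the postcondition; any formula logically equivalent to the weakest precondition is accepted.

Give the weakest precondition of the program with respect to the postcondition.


Working backward. After the program, the postcondition 2*v - 6 < 6 ↔ 2*g - v + 7 ≤ 4 must hold; in canonical form it is 2*v < 12 ↔ 2*g ≤ v - 3.
Before v := 2*p + g: 2*g + 4*p < 12 ↔ g ≤ 2*p - 3
Before skip: 2*g + 4*p < 12 ↔ g ≤ 2*p - 3
Answer: WP = 2*g + 4*p < 12 ↔ g ≤ 2*p - 3


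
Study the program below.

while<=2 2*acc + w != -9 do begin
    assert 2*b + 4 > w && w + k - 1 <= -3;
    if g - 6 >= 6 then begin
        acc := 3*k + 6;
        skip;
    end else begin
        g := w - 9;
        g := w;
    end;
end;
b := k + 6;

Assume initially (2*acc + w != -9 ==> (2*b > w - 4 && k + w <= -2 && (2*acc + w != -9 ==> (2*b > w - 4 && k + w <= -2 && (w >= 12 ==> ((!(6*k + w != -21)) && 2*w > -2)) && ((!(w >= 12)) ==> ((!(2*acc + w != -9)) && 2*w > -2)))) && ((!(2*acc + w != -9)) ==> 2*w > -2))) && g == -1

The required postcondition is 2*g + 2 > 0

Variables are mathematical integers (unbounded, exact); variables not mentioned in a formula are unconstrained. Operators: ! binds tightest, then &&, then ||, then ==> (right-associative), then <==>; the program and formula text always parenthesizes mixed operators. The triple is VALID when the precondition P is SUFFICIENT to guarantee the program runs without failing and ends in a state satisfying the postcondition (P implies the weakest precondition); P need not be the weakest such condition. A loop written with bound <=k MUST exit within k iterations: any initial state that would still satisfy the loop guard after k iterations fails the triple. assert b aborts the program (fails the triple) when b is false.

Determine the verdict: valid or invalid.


Working backward. After the program, the postcondition 2*g + 2 > 0 must hold; in canonical form it is 2*g > -2.
Before b := k + 6: 2*g > -2
Before the loop (bound <=2), unroll the exhaustion recursion (WP_0 = exit-now case; WP_j = one more guarded iteration, up to j = 2):
  WP_0: (!(2*acc + w != -9)) && 2*g > -2
  WP_1: (2*acc + w != -9 ==> (2*b > w - 4 && k + w <= -2 && (g >= 12 ==> ((!(6*k + w != -21)) && 2*g > -2)) && ((!(g >= 12)) ==> ((!(2*acc + w != -9)) && 2*w > -2)))) && ((!(2*acc + w != -9)) ==> 2*g > -2)
  WP_2: (2*acc + w != -9 ==> (2*b > w - 4 && k + w <= -2 && (g >= 12 ==> ((6*k + w != -21 ==> (2*b > w - 4 && k + w <= -2 && (g >= 12 ==> ((!(6*k + w != -21)) && 2*g > -2)) && ((!(g >= 12)) ==> ((!(6*k + w != -21)) && 2*w > -2)))) && ((!(6*k + w != -21)) ==> 2*g > -2))) && ((!(g >= 12)) ==> ((2*acc + w != -9 ==> (2*b > w - 4 && k + w <= -2 && (w >= 12 ==> ((!(6*k + w != -21)) && 2*w > -2)) && ((!(w >= 12)) ==> ((!(2*acc + w != -9)) && 2*w > -2)))) && ((!(2*acc + w != -9)) ==> 2*w > -2))))) && ((!(2*acc + w != -9)) ==> 2*g > -2)
So before the loop: (2*acc + w != -9 ==> (2*b > w - 4 && k + w <= -2 && (g >= 12 ==> ((6*k + w != -21 ==> (2*b > w - 4 && k + w <= -2 && (g >= 12 ==> ((!(6*k + w != -21)) && 2*g > -2)) && ((!(g >= 12)) ==> ((!(6*k + w != -21)) && 2*w > -2)))) && ((!(6*k + w != -21)) ==> 2*g > -2))) && ((!(g >= 12)) ==> ((2*acc + w != -9 ==> (2*b > w - 4 && k + w <= -2 && (w >= 12 ==> ((!(6*k + w != -21)) && 2*w > -2)) && ((!(w >= 12)) ==> ((!(2*acc + w != -9)) && 2*w > -2)))) && ((!(2*acc + w != -9)) ==> 2*w > -2))))) && ((!(2*acc + w != -9)) ==> 2*g > -2)
The weakest precondition is (2*acc + w != -9 ==> (2*b > w - 4 && k + w <= -2 && (g >= 12 ==> ((6*k + w != -21 ==> (2*b > w - 4 && k + w <= -2 && (g >= 12 ==> ((!(6*k + w != -21)) && 2*g > -2)) && ((!(g >= 12)) ==> ((!(6*k + w != -21)) && 2*w > -2)))) && ((!(6*k + w != -21)) ==> 2*g > -2))) && ((!(g >= 12)) ==> ((2*acc + w != -9 ==> (2*b > w - 4 && k + w <= -2 && (w >= 12 ==> ((!(6*k + w != -21)) && 2*w > -2)) && ((!(w >= 12)) ==> ((!(2*acc + w != -9)) && 2*w > -2)))) && ((!(2*acc + w != -9)) ==> 2*w > -2))))) && ((!(2*acc + w != -9)) ==> 2*g > -2).
Check whether (2*acc + w != -9 ==> (2*b > w - 4 && k + w <= -2 && (2*acc + w != -9 ==> (2*b > w - 4 && k + w <= -2 && (w >= 12 ==> ((!(6*k + w != -21)) && 2*w > -2)) && ((!(w >= 12)) ==> ((!(2*acc + w != -9)) && 2*w > -2)))) && ((!(2*acc + w != -9)) ==> 2*w > -2))) && g == -1 implies it.
Countermodel: at the initial state acc = -7, b = 1, g = -1, k = -6, w = 5, the precondition holds but the weakest precondition fails.
Answer: invalid


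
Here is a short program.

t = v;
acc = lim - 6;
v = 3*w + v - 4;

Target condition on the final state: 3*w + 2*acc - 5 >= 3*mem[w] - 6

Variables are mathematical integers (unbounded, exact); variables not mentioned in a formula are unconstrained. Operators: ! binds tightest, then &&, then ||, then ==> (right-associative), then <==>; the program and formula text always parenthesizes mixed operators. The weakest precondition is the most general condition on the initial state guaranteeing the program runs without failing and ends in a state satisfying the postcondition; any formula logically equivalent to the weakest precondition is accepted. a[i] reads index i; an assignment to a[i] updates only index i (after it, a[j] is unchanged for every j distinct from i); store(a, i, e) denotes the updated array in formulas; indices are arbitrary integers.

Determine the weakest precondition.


Working backward. After the program, the postcondition 3*w + 2*acc - 5 >= 3*mem[w] - 6 must hold; in canonical form it is 2*acc + 3*w >= 3*mem[w] - 1.
Before v := 3*w + v - 4: 2*acc + 3*w >= 3*mem[w] - 1
Before acc := lim - 6: 2*lim + 3*w >= 3*mem[w] + 11
Before t := v: 2*lim + 3*w >= 3*mem[w] + 11
Answer: WP = 2*lim + 3*w >= 3*mem[w] + 11
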